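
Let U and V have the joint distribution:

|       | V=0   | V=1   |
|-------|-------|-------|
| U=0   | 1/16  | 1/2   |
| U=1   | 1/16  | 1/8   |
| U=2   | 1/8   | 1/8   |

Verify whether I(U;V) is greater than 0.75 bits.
Marginal P(U) (row sums):
  P(U=0) = 1/16 + 1/2 = 9/16
  P(U=1) = 1/16 + 1/8 = 3/16
  P(U=2) = 1/8 + 1/8 = 1/4
Marginal P(V) (column sums):
  P(V=0) = 1/16 + 1/16 + 1/8 = 1/4
  P(V=1) = 1/2 + 1/8 + 1/8 = 3/4

H(U) = -[(9/16)·log₂(9/16) + (3/16)·log₂(3/16) + (1/4)·log₂(1/4)]
  = 0.4669 + 0.4528 + 0.5000
  = 1.4197 bits
H(V) = -[(1/4)·log₂(1/4) + (3/4)·log₂(3/4)]
  = 0.5000 + 0.3113
  = 0.8113 bits
H(U,V) = -[(1/16)·log₂(1/16) + (1/2)·log₂(1/2) + (1/16)·log₂(1/16) + (1/8)·log₂(1/8) + (1/8)·log₂(1/8) + (1/8)·log₂(1/8)]
  = 0.2500 + 0.5000 + 0.2500 + 0.3750 + 0.3750 + 0.3750
  = 2.1250 bits

I(U;V) = H(U) + H(V) - H(U,V)
  = 1.4197 + 0.8113 - 2.1250
  = 0.1060 bits

No. I(U;V) = 0.1060 bits, which is ≤ 0.75 bits.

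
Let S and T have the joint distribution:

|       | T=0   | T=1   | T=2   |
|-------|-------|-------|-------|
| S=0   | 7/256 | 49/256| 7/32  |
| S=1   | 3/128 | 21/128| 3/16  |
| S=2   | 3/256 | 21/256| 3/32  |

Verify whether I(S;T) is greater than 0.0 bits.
Marginal P(S) (row sums):
  P(S=0) = 7/256 + 49/256 + 7/32 = 7/16
  P(S=1) = 3/128 + 21/128 + 3/16 = 3/8
  P(S=2) = 3/256 + 21/256 + 3/32 = 3/16
Marginal P(T) (column sums):
  P(T=0) = 7/256 + 3/128 + 3/256 = 1/16
  P(T=1) = 49/256 + 21/128 + 21/256 = 7/16
  P(T=2) = 7/32 + 3/16 + 3/32 = 1/2

H(S) = -[(7/16)·log₂(7/16) + (3/8)·log₂(3/8) + (3/16)·log₂(3/16)]
  = 0.5218 + 0.5306 + 0.4528
  = 1.5052 bits
H(T) = -[(1/16)·log₂(1/16) + (7/16)·log₂(7/16) + (1/2)·log₂(1/2)]
  = 0.2500 + 0.5218 + 0.5000
  = 1.2718 bits
H(S,T) = -[(7/256)·log₂(7/256) + (49/256)·log₂(49/256) + (7/32)·log₂(7/32) + (3/128)·log₂(3/128) + (21/128)·log₂(21/128) + (3/16)·log₂(3/16) + (3/256)·log₂(3/256) + (21/256)·log₂(21/256) + (3/32)·log₂(3/32)]
  = 0.1420 + 0.4566 + 0.4796 + 0.1269 + 0.4278 + 0.4528 + 0.0752 + 0.2959 + 0.3202
  = 2.7770 bits

I(S;T) = H(S) + H(T) - H(S,T)
  = 1.5052 + 1.2718 - 2.7770
  = 0.0000 bits

No. I(S;T) = 0.0000 bits, which is ≤ 0.0 bits.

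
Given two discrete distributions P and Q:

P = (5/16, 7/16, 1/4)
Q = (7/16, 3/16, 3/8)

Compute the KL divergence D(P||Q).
D(P||Q) = Σ P(i) log₂(P(i)/Q(i))
  i=0: (5/16) × log₂((5/16)/(7/16)) = (5/16) × log₂(5/7) = -0.1517
  i=1: (7/16) × log₂((7/16)/(3/16)) = (7/16) × log₂(7/3) = 0.5348
  i=2: (1/4) × log₂((1/4)/(3/8)) = (1/4) × log₂(2/3) = -0.1462
D(P||Q) = -0.1517 + 0.5348 - 0.1462
  = 0.2369 bits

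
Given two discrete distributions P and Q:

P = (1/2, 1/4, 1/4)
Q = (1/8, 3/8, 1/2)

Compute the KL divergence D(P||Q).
D(P||Q) = Σ P(i) log₂(P(i)/Q(i))
  i=0: (1/2) × log₂((1/2)/(1/8)) = (1/2) × log₂(4) = 1.0000
  i=1: (1/4) × log₂((1/4)/(3/8)) = (1/4) × log₂(2/3) = -0.1462
  i=2: (1/4) × log₂((1/4)/(1/2)) = (1/4) × log₂(1/2) = -0.2500
D(P||Q) = 1.0000 - 0.1462 - 0.2500
  = 0.6038 bits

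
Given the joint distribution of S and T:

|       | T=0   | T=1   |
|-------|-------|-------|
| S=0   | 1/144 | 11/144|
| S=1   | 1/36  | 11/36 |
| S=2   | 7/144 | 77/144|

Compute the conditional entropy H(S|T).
Marginal P(T) (column sums):
  P(T=0) = 1/144 + 1/36 + 7/144 = 1/12
  P(T=1) = 11/144 + 11/36 + 77/144 = 11/12

H(S|T) = -Σ P(S,T)·log₂ P(S|T), where P(S|T) = P(S,T) / P(T)
  (S=0,T=0): P(S|T) = (1/144)/(1/12) = 1/12;  -(1/144)·log₂(1/12) = 0.0249
  (S=0,T=1): P(S|T) = (11/144)/(11/12) = 1/12;  -(11/144)·log₂(1/12) = 0.2739
  (S=1,T=0): P(S|T) = (1/36)/(1/12) = 1/3;  -(1/36)·log₂(1/3) = 0.0440
  (S=1,T=1): P(S|T) = (11/36)/(11/12) = 1/3;  -(11/36)·log₂(1/3) = 0.4843
  (S=2,T=0): P(S|T) = (7/144)/(1/12) = 7/12;  -(7/144)·log₂(7/12) = 0.0378
  (S=2,T=1): P(S|T) = (77/144)/(11/12) = 7/12;  -(77/144)·log₂(7/12) = 0.4158
H(S|T) = 0.0249 + 0.2739 + 0.0440 + 0.4843 + 0.0378 + 0.4158
  = 1.2807 bits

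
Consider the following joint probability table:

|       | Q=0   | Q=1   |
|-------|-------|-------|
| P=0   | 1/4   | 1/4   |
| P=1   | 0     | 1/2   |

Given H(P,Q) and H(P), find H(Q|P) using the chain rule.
From the chain rule: H(P,Q) = H(P) + H(Q|P)
Therefore: H(Q|P) = H(P,Q) - H(P)

H(P,Q) = -[(1/4)·log₂(1/4) + (1/4)·log₂(1/4) + (1/2)·log₂(1/2)]
  = 0.5000 + 0.5000 + 0.5000
  = 1.5000 bits
Marginal P(P) (row sums):
  P(P=0) = 1/4 + 1/4 = 1/2
  P(P=1) = 0 + 1/2 = 1/2
H(P) = -[(1/2)·log₂(1/2) + (1/2)·log₂(1/2)]
  = 0.5000 + 0.5000
  = 1.0000 bits

H(Q|P) = 1.5000 - 1.0000 = 0.5000 bits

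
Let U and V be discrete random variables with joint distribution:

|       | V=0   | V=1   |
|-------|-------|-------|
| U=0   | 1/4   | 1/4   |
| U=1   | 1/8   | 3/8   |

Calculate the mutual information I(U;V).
Marginal P(U) (row sums):
  P(U=0) = 1/4 + 1/4 = 1/2
  P(U=1) = 1/8 + 3/8 = 1/2
Marginal P(V) (column sums):
  P(V=0) = 1/4 + 1/8 = 3/8
  P(V=1) = 1/4 + 3/8 = 5/8

H(U) = -[(1/2)·log₂(1/2) + (1/2)·log₂(1/2)]
  = 0.5000 + 0.5000
  = 1.0000 bits
H(V) = -[(3/8)·log₂(3/8) + (5/8)·log₂(5/8)]
  = 0.5306 + 0.4238
  = 0.9544 bits
H(U,V) = -[(1/4)·log₂(1/4) + (1/4)·log₂(1/4) + (1/8)·log₂(1/8) + (3/8)·log₂(3/8)]
  = 0.5000 + 0.5000 + 0.3750 + 0.5306
  = 1.9056 bits

I(U;V) = H(U) + H(V) - H(U,V)
  = 1.0000 + 0.9544 - 1.9056
  = 0.0488 bits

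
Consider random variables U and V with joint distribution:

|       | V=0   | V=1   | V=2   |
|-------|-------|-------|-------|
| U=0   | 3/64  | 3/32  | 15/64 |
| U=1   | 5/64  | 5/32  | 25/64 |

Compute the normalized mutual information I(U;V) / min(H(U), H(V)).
Marginal P(U) (row sums):
  P(U=0) = 3/64 + 3/32 + 15/64 = 3/8
  P(U=1) = 5/64 + 5/32 + 25/64 = 5/8
Marginal P(V) (column sums):
  P(V=0) = 3/64 + 5/64 = 1/8
  P(V=1) = 3/32 + 5/32 = 1/4
  P(V=2) = 15/64 + 25/64 = 5/8

H(U) = -[(3/8)·log₂(3/8) + (5/8)·log₂(5/8)]
  = 0.5306 + 0.4238
  = 0.9544 bits
H(V) = -[(1/8)·log₂(1/8) + (1/4)·log₂(1/4) + (5/8)·log₂(5/8)]
  = 0.3750 + 0.5000 + 0.4238
  = 1.2988 bits
H(U,V) = -[(3/64)·log₂(3/64) + (3/32)·log₂(3/32) + (15/64)·log₂(15/64) + (5/64)·log₂(5/64) + (5/32)·log₂(5/32) + (25/64)·log₂(25/64)]
  = 0.2070 + 0.3202 + 0.4906 + 0.2873 + 0.4184 + 0.5297
  = 2.2532 bits

I(U;V) = H(U) + H(V) - H(U,V)
  = 0.9544 + 1.2988 - 2.2532
  = 0.0000 bits

min(H(U), H(V)) = min(0.9544, 1.2988) = 0.9544 bits
Normalized MI = 0.0000 / 0.9544 = 0.0000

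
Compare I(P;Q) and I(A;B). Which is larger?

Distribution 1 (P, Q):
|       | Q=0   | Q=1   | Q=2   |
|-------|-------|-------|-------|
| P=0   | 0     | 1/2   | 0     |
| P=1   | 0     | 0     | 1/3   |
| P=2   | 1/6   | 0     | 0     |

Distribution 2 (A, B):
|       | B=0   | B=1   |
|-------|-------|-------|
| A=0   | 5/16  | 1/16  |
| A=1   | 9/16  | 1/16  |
Distribution 1 (P, Q):
Marginal P(P) (row sums):
  P(P=0) = 0 + 1/2 + 0 = 1/2
  P(P=1) = 0 + 0 + 1/3 = 1/3
  P(P=2) = 1/6 + 0 + 0 = 1/6
Marginal P(Q) (column sums):
  P(Q=0) = 0 + 0 + 1/6 = 1/6
  P(Q=1) = 1/2 + 0 + 0 = 1/2
  P(Q=2) = 0 + 1/3 + 0 = 1/3

H(P) = -[(1/2)·log₂(1/2) + (1/3)·log₂(1/3) + (1/6)·log₂(1/6)]
  = 0.5000 + 0.5283 + 0.4308
  = 1.4591 bits
H(Q) = -[(1/6)·log₂(1/6) + (1/2)·log₂(1/2) + (1/3)·log₂(1/3)]
  = 0.4308 + 0.5000 + 0.5283
  = 1.4591 bits
H(P,Q) = -[(1/2)·log₂(1/2) + (1/3)·log₂(1/3) + (1/6)·log₂(1/6)]
  = 0.5000 + 0.5283 + 0.4308
  = 1.4591 bits

I(P;Q) = H(P) + H(Q) - H(P,Q)
  = 1.4591 + 1.4591 - 1.4591
  = 1.4591 bits

Distribution 2 (A, B):
Marginal P(A) (row sums):
  P(A=0) = 5/16 + 1/16 = 3/8
  P(A=1) = 9/16 + 1/16 = 5/8
Marginal P(B) (column sums):
  P(B=0) = 5/16 + 9/16 = 7/8
  P(B=1) = 1/16 + 1/16 = 1/8

H(A) = -[(3/8)·log₂(3/8) + (5/8)·log₂(5/8)]
  = 0.5306 + 0.4238
  = 0.9544 bits
H(B) = -[(7/8)·log₂(7/8) + (1/8)·log₂(1/8)]
  = 0.1686 + 0.3750
  = 0.5436 bits
H(A,B) = -[(5/16)·log₂(5/16) + (1/16)·log₂(1/16) + (9/16)·log₂(9/16) + (1/16)·log₂(1/16)]
  = 0.5244 + 0.2500 + 0.4669 + 0.2500
  = 1.4913 bits

I(A;B) = H(A) + H(B) - H(A,B)
  = 0.9544 + 0.5436 - 1.4913
  = 0.0067 bits

I(P;Q) = 1.4591 bits > I(A;B) = 0.0067 bits, so (P, Q) has the higher mutual information (stronger dependence).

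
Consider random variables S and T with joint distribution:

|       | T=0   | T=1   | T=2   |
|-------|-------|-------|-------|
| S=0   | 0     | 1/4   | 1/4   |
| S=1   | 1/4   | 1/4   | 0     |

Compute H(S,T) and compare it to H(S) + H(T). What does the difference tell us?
Marginal P(S) (row sums):
  P(S=0) = 0 + 1/4 + 1/4 = 1/2
  P(S=1) = 1/4 + 1/4 + 0 = 1/2
Marginal P(T) (column sums):
  P(T=0) = 0 + 1/4 = 1/4
  P(T=1) = 1/4 + 1/4 = 1/2
  P(T=2) = 1/4 + 0 = 1/4

H(S,T) = -[(1/4)·log₂(1/4) + (1/4)·log₂(1/4) + (1/4)·log₂(1/4) + (1/4)·log₂(1/4)]
  = 0.5000 + 0.5000 + 0.5000 + 0.5000
  = 2.0000 bits
H(S) = -[(1/2)·log₂(1/2) + (1/2)·log₂(1/2)]
  = 0.5000 + 0.5000
  = 1.0000 bits
H(T) = -[(1/4)·log₂(1/4) + (1/2)·log₂(1/2) + (1/4)·log₂(1/4)]
  = 0.5000 + 0.5000 + 0.5000
  = 1.5000 bits

H(S) + H(T) = 1.0000 + 1.5000 = 2.5000 bits
Difference: H(S) + H(T) - H(S,T) = 2.5000 - 2.0000 = 0.5000 bits = I(S;T)

The difference is the mutual information; it is positive here, so S and T are dependent (knowing one reduces uncertainty about the other by 0.5000 bits).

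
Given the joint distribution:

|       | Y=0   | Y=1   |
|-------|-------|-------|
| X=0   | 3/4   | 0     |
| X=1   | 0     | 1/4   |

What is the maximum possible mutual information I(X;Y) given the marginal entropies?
The upper bound on mutual information is I(X;Y) ≤ min(H(X), H(Y)).

Marginal P(X) (row sums):
  P(X=0) = 3/4 + 0 = 3/4
  P(X=1) = 0 + 1/4 = 1/4
Marginal P(Y) (column sums):
  P(Y=0) = 3/4 + 0 = 3/4
  P(Y=1) = 0 + 1/4 = 1/4

H(X) = -[(3/4)·log₂(3/4) + (1/4)·log₂(1/4)]
  = 0.3113 + 0.5000
  = 0.8113 bits
H(Y) = -[(3/4)·log₂(3/4) + (1/4)·log₂(1/4)]
  = 0.3113 + 0.5000
  = 0.8113 bits

Maximum possible I(X;Y) = min(0.8113, 0.8113) = 0.8113 bits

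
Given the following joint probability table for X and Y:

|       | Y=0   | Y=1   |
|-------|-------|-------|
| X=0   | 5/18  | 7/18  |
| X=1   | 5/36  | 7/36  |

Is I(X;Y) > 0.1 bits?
Marginal P(X) (row sums):
  P(X=0) = 5/18 + 7/18 = 2/3
  P(X=1) = 5/36 + 7/36 = 1/3
Marginal P(Y) (column sums):
  P(Y=0) = 5/18 + 5/36 = 5/12
  P(Y=1) = 7/18 + 7/36 = 7/12

H(X) = -[(2/3)·log₂(2/3) + (1/3)·log₂(1/3)]
  = 0.3900 + 0.5283
  = 0.9183 bits
H(Y) = -[(5/12)·log₂(5/12) + (7/12)·log₂(7/12)]
  = 0.5263 + 0.4536
  = 0.9799 bits
H(X,Y) = -[(5/18)·log₂(5/18) + (7/18)·log₂(7/18) + (5/36)·log₂(5/36) + (7/36)·log₂(7/36)]
  = 0.5133 + 0.5299 + 0.3956 + 0.4594
  = 1.8982 bits

I(X;Y) = H(X) + H(Y) - H(X,Y)
  = 0.9183 + 0.9799 - 1.8982
  = 0.0000 bits

No. I(X;Y) = 0.0000 bits, which is ≤ 0.1 bits.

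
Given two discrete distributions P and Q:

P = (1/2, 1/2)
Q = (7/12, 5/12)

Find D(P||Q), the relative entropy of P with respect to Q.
D(P||Q) = Σ P(i) log₂(P(i)/Q(i))
  i=0: (1/2) × log₂((1/2)/(7/12)) = (1/2) × log₂(6/7) = -0.1112
  i=1: (1/2) × log₂((1/2)/(5/12)) = (1/2) × log₂(6/5) = 0.1315
D(P||Q) = -0.1112 + 0.1315
  = 0.0203 bits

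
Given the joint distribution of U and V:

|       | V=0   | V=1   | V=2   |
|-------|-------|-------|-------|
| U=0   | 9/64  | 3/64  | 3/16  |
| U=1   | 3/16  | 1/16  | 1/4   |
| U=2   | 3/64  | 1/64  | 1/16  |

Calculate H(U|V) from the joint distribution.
Marginal P(V) (column sums):
  P(V=0) = 9/64 + 3/16 + 3/64 = 3/8
  P(V=1) = 3/64 + 1/16 + 1/64 = 1/8
  P(V=2) = 3/16 + 1/4 + 1/16 = 1/2

H(U|V) = -Σ P(U,V)·log₂ P(U|V), where P(U|V) = P(U,V) / P(V)
  (U=0,V=0): P(U|V) = (9/64)/(3/8) = 3/8;  -(9/64)·log₂(3/8) = 0.1990
  (U=0,V=1): P(U|V) = (3/64)/(1/8) = 3/8;  -(3/64)·log₂(3/8) = 0.0663
  (U=0,V=2): P(U|V) = (3/16)/(1/2) = 3/8;  -(3/16)·log₂(3/8) = 0.2653
  (U=1,V=0): P(U|V) = (3/16)/(3/8) = 1/2;  -(3/16)·log₂(1/2) = 0.1875
  (U=1,V=1): P(U|V) = (1/16)/(1/8) = 1/2;  -(1/16)·log₂(1/2) = 0.0625
  (U=1,V=2): P(U|V) = (1/4)/(1/2) = 1/2;  -(1/4)·log₂(1/2) = 0.2500
  (U=2,V=0): P(U|V) = (3/64)/(3/8) = 1/8;  -(3/64)·log₂(1/8) = 0.1406
  (U=2,V=1): P(U|V) = (1/64)/(1/8) = 1/8;  -(1/64)·log₂(1/8) = 0.0469
  (U=2,V=2): P(U|V) = (1/16)/(1/2) = 1/8;  -(1/16)·log₂(1/8) = 0.1875
H(U|V) = 0.1990 + 0.0663 + 0.2653 + 0.1875 + 0.0625 + 0.2500 + 0.1406 + 0.0469 + 0.1875
  = 1.4056 bits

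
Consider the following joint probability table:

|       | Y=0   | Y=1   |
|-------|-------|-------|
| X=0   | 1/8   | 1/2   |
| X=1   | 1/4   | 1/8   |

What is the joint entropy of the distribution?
H(X,Y) = -Σ P(X,Y) log₂ P(X,Y), summed over the non-zero cells:
H(X,Y) = -[(1/8)·log₂(1/8) + (1/2)·log₂(1/2) + (1/4)·log₂(1/4) + (1/8)·log₂(1/8)]
  = 0.3750 + 0.5000 + 0.5000 + 0.3750
  = 1.7500 bits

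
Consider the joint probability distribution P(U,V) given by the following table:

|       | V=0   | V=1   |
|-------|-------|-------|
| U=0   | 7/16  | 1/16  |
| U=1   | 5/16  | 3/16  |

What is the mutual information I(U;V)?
Marginal P(U) (row sums):
  P(U=0) = 7/16 + 1/16 = 1/2
  P(U=1) = 5/16 + 3/16 = 1/2
Marginal P(V) (column sums):
  P(V=0) = 7/16 + 5/16 = 3/4
  P(V=1) = 1/16 + 3/16 = 1/4

H(U) = -[(1/2)·log₂(1/2) + (1/2)·log₂(1/2)]
  = 0.5000 + 0.5000
  = 1.0000 bits
H(V) = -[(3/4)·log₂(3/4) + (1/4)·log₂(1/4)]
  = 0.3113 + 0.5000
  = 0.8113 bits
H(U,V) = -[(7/16)·log₂(7/16) + (1/16)·log₂(1/16) + (5/16)·log₂(5/16) + (3/16)·log₂(3/16)]
  = 0.5218 + 0.2500 + 0.5244 + 0.4528
  = 1.7490 bits

I(U;V) = H(U) + H(V) - H(U,V)
  = 1.0000 + 0.8113 - 1.7490
  = 0.0623 bits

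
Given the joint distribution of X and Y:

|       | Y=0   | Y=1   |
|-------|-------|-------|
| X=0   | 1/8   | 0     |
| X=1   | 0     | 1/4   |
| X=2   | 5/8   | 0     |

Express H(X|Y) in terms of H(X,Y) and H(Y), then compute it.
H(X|Y) = H(X,Y) - H(Y)

Marginal P(Y) (column sums):
  P(Y=0) = 1/8 + 0 + 5/8 = 3/4
  P(Y=1) = 0 + 1/4 + 0 = 1/4

H(X,Y) = -[(1/8)·log₂(1/8) + (1/4)·log₂(1/4) + (5/8)·log₂(5/8)]
  = 0.3750 + 0.5000 + 0.4238
  = 1.2988 bits
H(Y) = -[(3/4)·log₂(3/4) + (1/4)·log₂(1/4)]
  = 0.3113 + 0.5000
  = 0.8113 bits

H(X|Y) = 1.2988 - 0.8113 = 0.4875 bits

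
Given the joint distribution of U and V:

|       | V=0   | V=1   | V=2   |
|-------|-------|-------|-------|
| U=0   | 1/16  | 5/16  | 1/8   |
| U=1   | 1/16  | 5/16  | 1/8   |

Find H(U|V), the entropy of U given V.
Marginal P(V) (column sums):
  P(V=0) = 1/16 + 1/16 = 1/8
  P(V=1) = 5/16 + 5/16 = 5/8
  P(V=2) = 1/8 + 1/8 = 1/4

H(U|V) = -Σ P(U,V)·log₂ P(U|V), where P(U|V) = P(U,V) / P(V)
  (U=0,V=0): P(U|V) = (1/16)/(1/8) = 1/2;  -(1/16)·log₂(1/2) = 0.0625
  (U=0,V=1): P(U|V) = (5/16)/(5/8) = 1/2;  -(5/16)·log₂(1/2) = 0.3125
  (U=0,V=2): P(U|V) = (1/8)/(1/4) = 1/2;  -(1/8)·log₂(1/2) = 0.1250
  (U=1,V=0): P(U|V) = (1/16)/(1/8) = 1/2;  -(1/16)·log₂(1/2) = 0.0625
  (U=1,V=1): P(U|V) = (5/16)/(5/8) = 1/2;  -(5/16)·log₂(1/2) = 0.3125
  (U=1,V=2): P(U|V) = (1/8)/(1/4) = 1/2;  -(1/8)·log₂(1/2) = 0.1250
H(U|V) = 0.0625 + 0.3125 + 0.1250 + 0.0625 + 0.3125 + 0.1250
  = 1.0000 bits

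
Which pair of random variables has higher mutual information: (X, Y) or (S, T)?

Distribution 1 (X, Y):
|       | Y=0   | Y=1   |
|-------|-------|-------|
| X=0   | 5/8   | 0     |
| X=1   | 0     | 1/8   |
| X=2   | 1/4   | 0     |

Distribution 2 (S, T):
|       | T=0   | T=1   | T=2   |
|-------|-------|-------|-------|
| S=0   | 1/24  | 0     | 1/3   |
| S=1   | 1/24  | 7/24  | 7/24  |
Distribution 1 (X, Y):
Marginal P(X) (row sums):
  P(X=0) = 5/8 + 0 = 5/8
  P(X=1) = 0 + 1/8 = 1/8
  P(X=2) = 1/4 + 0 = 1/4
Marginal P(Y) (column sums):
  P(Y=0) = 5/8 + 0 + 1/4 = 7/8
  P(Y=1) = 0 + 1/8 + 0 = 1/8

H(X) = -[(5/8)·log₂(5/8) + (1/8)·log₂(1/8) + (1/4)·log₂(1/4)]
  = 0.4238 + 0.3750 + 0.5000
  = 1.2988 bits
H(Y) = -[(7/8)·log₂(7/8) + (1/8)·log₂(1/8)]
  = 0.1686 + 0.3750
  = 0.5436 bits
H(X,Y) = -[(5/8)·log₂(5/8) + (1/8)·log₂(1/8) + (1/4)·log₂(1/4)]
  = 0.4238 + 0.3750 + 0.5000
  = 1.2988 bits

I(X;Y) = H(X) + H(Y) - H(X,Y)
  = 1.2988 + 0.5436 - 1.2988
  = 0.5436 bits

Distribution 2 (S, T):
Marginal P(S) (row sums):
  P(S=0) = 1/24 + 0 + 1/3 = 3/8
  P(S=1) = 1/24 + 7/24 + 7/24 = 5/8
Marginal P(T) (column sums):
  P(T=0) = 1/24 + 1/24 = 1/12
  P(T=1) = 0 + 7/24 = 7/24
  P(T=2) = 1/3 + 7/24 = 5/8

H(S) = -[(3/8)·log₂(3/8) + (5/8)·log₂(5/8)]
  = 0.5306 + 0.4238
  = 0.9544 bits
H(T) = -[(1/12)·log₂(1/12) + (7/24)·log₂(7/24) + (5/8)·log₂(5/8)]
  = 0.2987 + 0.5185 + 0.4238
  = 1.2410 bits
H(S,T) = -[(1/24)·log₂(1/24) + (1/3)·log₂(1/3) + (1/24)·log₂(1/24) + (7/24)·log₂(7/24) + (7/24)·log₂(7/24)]
  = 0.1910 + 0.5283 + 0.1910 + 0.5185 + 0.5185
  = 1.9473 bits

I(S;T) = H(S) + H(T) - H(S,T)
  = 0.9544 + 1.2410 - 1.9473
  = 0.2481 bits

I(X;Y) = 0.5436 bits > I(S;T) = 0.2481 bits, so (X, Y) has the higher mutual information (stronger dependence).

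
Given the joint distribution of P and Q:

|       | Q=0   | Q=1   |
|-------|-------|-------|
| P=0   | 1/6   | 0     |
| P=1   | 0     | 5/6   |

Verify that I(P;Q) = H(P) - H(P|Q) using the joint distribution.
Left side, from I(P;Q) = H(P) + H(Q) - H(P,Q):
Marginal P(P) (row sums):
  P(P=0) = 1/6 + 0 = 1/6
  P(P=1) = 0 + 5/6 = 5/6
Marginal P(Q) (column sums):
  P(Q=0) = 1/6 + 0 = 1/6
  P(Q=1) = 0 + 5/6 = 5/6

H(P) = -[(1/6)·log₂(1/6) + (5/6)·log₂(5/6)]
  = 0.4308 + 0.2192
  = 0.6500 bits
H(Q) = -[(1/6)·log₂(1/6) + (5/6)·log₂(5/6)]
  = 0.4308 + 0.2192
  = 0.6500 bits
H(P,Q) = -[(1/6)·log₂(1/6) + (5/6)·log₂(5/6)]
  = 0.4308 + 0.2192
  = 0.6500 bits

I(P;Q) = H(P) + H(Q) - H(P,Q)
  = 0.6500 + 0.6500 - 0.6500
  = 0.6500 bits

Right side, with H(P|Q) computed directly from the conditional probabilities:
H(P|Q) = -Σ P(P,Q)·log₂ P(P|Q), where P(P|Q) = P(P,Q) / P(Q)
  (cells with P(P,Q) = 0 contribute 0)
  (P=0,Q=0): P(P|Q) = (1/6)/(1/6) = 1;  -(1/6)·log₂(1) = 0.0000
  (P=1,Q=1): P(P|Q) = (5/6)/(5/6) = 1;  -(5/6)·log₂(1) = 0.0000
H(P|Q) = 0.0000 + 0.0000
  = 0.0000 bits
H(P) - H(P|Q) = 0.6500 - 0.0000 = 0.6500 bits

Both sides equal 0.6500 bits, so I(P;Q) = H(P) - H(P|Q) ✓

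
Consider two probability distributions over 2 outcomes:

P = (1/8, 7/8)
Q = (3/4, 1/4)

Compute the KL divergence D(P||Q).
D(P||Q) = Σ P(i) log₂(P(i)/Q(i))
  i=0: (1/8) × log₂((1/8)/(3/4)) = (1/8) × log₂(1/6) = -0.3231
  i=1: (7/8) × log₂((7/8)/(1/4)) = (7/8) × log₂(7/2) = 1.5814
D(P||Q) = -0.3231 + 1.5814
  = 1.2583 bits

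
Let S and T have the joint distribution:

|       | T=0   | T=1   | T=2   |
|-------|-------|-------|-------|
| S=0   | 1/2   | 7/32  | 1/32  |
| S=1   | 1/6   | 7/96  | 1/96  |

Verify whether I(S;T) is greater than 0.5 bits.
Marginal P(S) (row sums):
  P(S=0) = 1/2 + 7/32 + 1/32 = 3/4
  P(S=1) = 1/6 + 7/96 + 1/96 = 1/4
Marginal P(T) (column sums):
  P(T=0) = 1/2 + 1/6 = 2/3
  P(T=1) = 7/32 + 7/96 = 7/24
  P(T=2) = 1/32 + 1/96 = 1/24

H(S) = -[(3/4)·log₂(3/4) + (1/4)·log₂(1/4)]
  = 0.3113 + 0.5000
  = 0.8113 bits
H(T) = -[(2/3)·log₂(2/3) + (7/24)·log₂(7/24) + (1/24)·log₂(1/24)]
  = 0.3900 + 0.5185 + 0.1910
  = 1.0995 bits
H(S,T) = -[(1/2)·log₂(1/2) + (7/32)·log₂(7/32) + (1/32)·log₂(1/32) + (1/6)·log₂(1/6) + (7/96)·log₂(7/96) + (1/96)·log₂(1/96)]
  = 0.5000 + 0.4796 + 0.1563 + 0.4308 + 0.2755 + 0.0686
  = 1.9108 bits

I(S;T) = H(S) + H(T) - H(S,T)
  = 0.8113 + 1.0995 - 1.9108
  = 0.0000 bits

No. I(S;T) = 0.0000 bits, which is ≤ 0.5 bits.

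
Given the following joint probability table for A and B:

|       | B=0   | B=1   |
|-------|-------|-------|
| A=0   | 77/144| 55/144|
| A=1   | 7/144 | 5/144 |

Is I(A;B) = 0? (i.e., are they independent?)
Marginal P(A) (row sums):
  P(A=0) = 77/144 + 55/144 = 11/12
  P(A=1) = 7/144 + 5/144 = 1/12
Marginal P(B) (column sums):
  P(B=0) = 77/144 + 7/144 = 7/12
  P(B=1) = 55/144 + 5/144 = 5/12

A and B are independent iff P(A=i,B=j) = P(A=i)·P(B=j) for every cell.
  P(A=0)·P(B=0) = 11/12 × 7/12 = 77/144 = P(A=0,B=0) ✓
  P(A=0)·P(B=1) = 11/12 × 5/12 = 55/144 = P(A=0,B=1) ✓
  P(A=1)·P(B=0) = 1/12 × 7/12 = 7/144 = P(A=1,B=0) ✓
  P(A=1)·P(B=1) = 1/12 × 5/12 = 5/144 = P(A=1,B=1) ✓

Yes, A and B are independent: every cell factors, so I(A;B) = 0 bits.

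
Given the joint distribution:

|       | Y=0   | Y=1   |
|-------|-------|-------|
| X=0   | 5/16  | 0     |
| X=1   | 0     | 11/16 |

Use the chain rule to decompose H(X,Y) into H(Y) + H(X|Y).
By the chain rule: H(X,Y) = H(Y) + H(X|Y)

Marginal P(Y) (column sums):
  P(Y=0) = 5/16 + 0 = 5/16
  P(Y=1) = 0 + 11/16 = 11/16
H(Y) = -[(5/16)·log₂(5/16) + (11/16)·log₂(11/16)]
  = 0.5244 + 0.3716
  = 0.8960 bits
H(X|Y) = -Σ P(X,Y)·log₂ P(X|Y), where P(X|Y) = P(X,Y) / P(Y)
  (cells with P(X,Y) = 0 contribute 0)
  (X=0,Y=0): P(X|Y) = (5/16)/(5/16) = 1;  -(5/16)·log₂(1) = 0.0000
  (X=1,Y=1): P(X|Y) = (11/16)/(11/16) = 1;  -(11/16)·log₂(1) = 0.0000
H(X|Y) = 0.0000 + 0.0000
  = 0.0000 bits

H(X,Y) = H(Y) + H(X|Y) = 0.8960 + 0.0000 = 0.8960 bits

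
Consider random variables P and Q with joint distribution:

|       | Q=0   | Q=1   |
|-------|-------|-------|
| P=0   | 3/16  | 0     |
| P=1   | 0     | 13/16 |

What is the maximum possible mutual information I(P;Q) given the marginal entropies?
The upper bound on mutual information is I(P;Q) ≤ min(H(P), H(Q)).

Marginal P(P) (row sums):
  P(P=0) = 3/16 + 0 = 3/16
  P(P=1) = 0 + 13/16 = 13/16
Marginal P(Q) (column sums):
  P(Q=0) = 3/16 + 0 = 3/16
  P(Q=1) = 0 + 13/16 = 13/16

H(P) = -[(3/16)·log₂(3/16) + (13/16)·log₂(13/16)]
  = 0.4528 + 0.2434
  = 0.6962 bits
H(Q) = -[(3/16)·log₂(3/16) + (13/16)·log₂(13/16)]
  = 0.4528 + 0.2434
  = 0.6962 bits

Maximum possible I(P;Q) = min(0.6962, 0.6962) = 0.6962 bits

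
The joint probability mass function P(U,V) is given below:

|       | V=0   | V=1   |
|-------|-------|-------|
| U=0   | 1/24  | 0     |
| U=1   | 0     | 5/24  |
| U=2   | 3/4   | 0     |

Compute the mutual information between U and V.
Marginal P(U) (row sums):
  P(U=0) = 1/24 + 0 = 1/24
  P(U=1) = 0 + 5/24 = 5/24
  P(U=2) = 3/4 + 0 = 3/4
Marginal P(V) (column sums):
  P(V=0) = 1/24 + 0 + 3/4 = 19/24
  P(V=1) = 0 + 5/24 + 0 = 5/24

H(U) = -[(1/24)·log₂(1/24) + (5/24)·log₂(5/24) + (3/4)·log₂(3/4)]
  = 0.1910 + 0.4715 + 0.3113
  = 0.9738 bits
H(V) = -[(19/24)·log₂(19/24) + (5/24)·log₂(5/24)]
  = 0.2668 + 0.4715
  = 0.7383 bits
H(U,V) = -[(1/24)·log₂(1/24) + (5/24)·log₂(5/24) + (3/4)·log₂(3/4)]
  = 0.1910 + 0.4715 + 0.3113
  = 0.9738 bits

I(U;V) = H(U) + H(V) - H(U,V)
  = 0.9738 + 0.7383 - 0.9738
  = 0.7383 bits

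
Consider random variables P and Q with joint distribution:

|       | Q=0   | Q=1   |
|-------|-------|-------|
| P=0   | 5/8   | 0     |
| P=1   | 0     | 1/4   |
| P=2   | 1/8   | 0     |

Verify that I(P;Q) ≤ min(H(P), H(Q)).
Marginal P(P) (row sums):
  P(P=0) = 5/8 + 0 = 5/8
  P(P=1) = 0 + 1/4 = 1/4
  P(P=2) = 1/8 + 0 = 1/8
Marginal P(Q) (column sums):
  P(Q=0) = 5/8 + 0 + 1/8 = 3/4
  P(Q=1) = 0 + 1/4 + 0 = 1/4

H(P) = -[(5/8)·log₂(5/8) + (1/4)·log₂(1/4) + (1/8)·log₂(1/8)]
  = 0.4238 + 0.5000 + 0.3750
  = 1.2988 bits
H(Q) = -[(3/4)·log₂(3/4) + (1/4)·log₂(1/4)]
  = 0.3113 + 0.5000
  = 0.8113 bits
H(P,Q) = -[(5/8)·log₂(5/8) + (1/4)·log₂(1/4) + (1/8)·log₂(1/8)]
  = 0.4238 + 0.5000 + 0.3750
  = 1.2988 bits

I(P;Q) = H(P) + H(Q) - H(P,Q)
  = 1.2988 + 0.8113 - 1.2988
  = 0.8113 bits

min(H(P), H(Q)) = min(1.2988, 0.8113) = 0.8113 bits
Since 0.8113 ≤ 0.8113, the bound is satisfied ✓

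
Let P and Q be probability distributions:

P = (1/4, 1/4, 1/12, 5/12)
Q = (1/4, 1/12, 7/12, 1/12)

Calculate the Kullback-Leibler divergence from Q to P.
D(P||Q) = Σ P(i) log₂(P(i)/Q(i))
  i=0: (1/4) × log₂((1/4)/(1/4)) = (1/4) × log₂(1) = 0.0000
  i=1: (1/4) × log₂((1/4)/(1/12)) = (1/4) × log₂(3) = 0.3962
  i=2: (1/12) × log₂((1/12)/(7/12)) = (1/12) × log₂(1/7) = -0.2339
  i=3: (5/12) × log₂((5/12)/(1/12)) = (5/12) × log₂(5) = 0.9675
D(P||Q) = 0.0000 + 0.3962 - 0.2339 + 0.9675
  = 1.1298 bits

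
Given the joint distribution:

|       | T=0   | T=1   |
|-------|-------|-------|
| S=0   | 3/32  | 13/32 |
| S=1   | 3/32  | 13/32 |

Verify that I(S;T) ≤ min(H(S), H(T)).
Marginal P(S) (row sums):
  P(S=0) = 3/32 + 13/32 = 1/2
  P(S=1) = 3/32 + 13/32 = 1/2
Marginal P(T) (column sums):
  P(T=0) = 3/32 + 3/32 = 3/16
  P(T=1) = 13/32 + 13/32 = 13/16

H(S) = -[(1/2)·log₂(1/2) + (1/2)·log₂(1/2)]
  = 0.5000 + 0.5000
  = 1.0000 bits
H(T) = -[(3/16)·log₂(3/16) + (13/16)·log₂(13/16)]
  = 0.4528 + 0.2434
  = 0.6962 bits
H(S,T) = -[(3/32)·log₂(3/32) + (13/32)·log₂(13/32) + (3/32)·log₂(3/32) + (13/32)·log₂(13/32)]
  = 0.3202 + 0.5279 + 0.3202 + 0.5279
  = 1.6962 bits

I(S;T) = H(S) + H(T) - H(S,T)
  = 1.0000 + 0.6962 - 1.6962
  = 0.0000 bits

min(H(S), H(T)) = min(1.0000, 0.6962) = 0.6962 bits
Since 0.0000 ≤ 0.6962, the bound is satisfied ✓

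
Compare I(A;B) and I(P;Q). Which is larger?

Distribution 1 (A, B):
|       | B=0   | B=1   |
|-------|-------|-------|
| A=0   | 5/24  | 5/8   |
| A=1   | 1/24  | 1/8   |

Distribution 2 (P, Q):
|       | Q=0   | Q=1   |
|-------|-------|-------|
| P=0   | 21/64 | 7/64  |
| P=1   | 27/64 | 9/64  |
Distribution 1 (A, B):
Marginal P(A) (row sums):
  P(A=0) = 5/24 + 5/8 = 5/6
  P(A=1) = 1/24 + 1/8 = 1/6
Marginal P(B) (column sums):
  P(B=0) = 5/24 + 1/24 = 1/4
  P(B=1) = 5/8 + 1/8 = 3/4

H(A) = -[(5/6)·log₂(5/6) + (1/6)·log₂(1/6)]
  = 0.2192 + 0.4308
  = 0.6500 bits
H(B) = -[(1/4)·log₂(1/4) + (3/4)·log₂(3/4)]
  = 0.5000 + 0.3113
  = 0.8113 bits
H(A,B) = -[(5/24)·log₂(5/24) + (5/8)·log₂(5/8) + (1/24)·log₂(1/24) + (1/8)·log₂(1/8)]
  = 0.4715 + 0.4238 + 0.1910 + 0.3750
  = 1.4613 bits

I(A;B) = H(A) + H(B) - H(A,B)
  = 0.6500 + 0.8113 - 1.4613
  = 0.0000 bits

Distribution 2 (P, Q):
Marginal P(P) (row sums):
  P(P=0) = 21/64 + 7/64 = 7/16
  P(P=1) = 27/64 + 9/64 = 9/16
Marginal P(Q) (column sums):
  P(Q=0) = 21/64 + 27/64 = 3/4
  P(Q=1) = 7/64 + 9/64 = 1/4

H(P) = -[(7/16)·log₂(7/16) + (9/16)·log₂(9/16)]
  = 0.5218 + 0.4669
  = 0.9887 bits
H(Q) = -[(3/4)·log₂(3/4) + (1/4)·log₂(1/4)]
  = 0.3113 + 0.5000
  = 0.8113 bits
H(P,Q) = -[(21/64)·log₂(21/64) + (7/64)·log₂(7/64) + (27/64)·log₂(27/64) + (9/64)·log₂(9/64)]
  = 0.5275 + 0.3492 + 0.5253 + 0.3980
  = 1.8000 bits

I(P;Q) = H(P) + H(Q) - H(P,Q)
  = 0.9887 + 0.8113 - 1.8000
  = 0.0000 bits

Both joint tables factor as the product of their marginals, so I(A;B) = I(P;Q) = 0 bits: neither is larger (both pairs are independent).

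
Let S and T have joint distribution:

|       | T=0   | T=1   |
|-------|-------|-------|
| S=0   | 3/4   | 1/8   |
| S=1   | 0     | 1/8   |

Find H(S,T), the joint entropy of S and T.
H(S,T) = -Σ P(S,T) log₂ P(S,T), summed over the non-zero cells:
H(S,T) = -[(3/4)·log₂(3/4) + (1/8)·log₂(1/8) + (1/8)·log₂(1/8)]
  = 0.3113 + 0.3750 + 0.3750
  = 1.0613 bits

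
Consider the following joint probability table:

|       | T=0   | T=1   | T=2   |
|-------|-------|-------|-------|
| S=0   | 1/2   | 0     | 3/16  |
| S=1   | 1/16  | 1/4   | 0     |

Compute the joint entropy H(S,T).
H(S,T) = -Σ P(S,T) log₂ P(S,T), summed over the non-zero cells:
H(S,T) = -[(1/2)·log₂(1/2) + (3/16)·log₂(3/16) + (1/16)·log₂(1/16) + (1/4)·log₂(1/4)]
  = 0.5000 + 0.4528 + 0.2500 + 0.5000
  = 1.7028 bits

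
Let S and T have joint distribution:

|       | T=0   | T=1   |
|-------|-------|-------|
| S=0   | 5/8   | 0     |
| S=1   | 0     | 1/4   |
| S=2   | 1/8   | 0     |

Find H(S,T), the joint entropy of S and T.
H(S,T) = -Σ P(S,T) log₂ P(S,T), summed over the non-zero cells:
H(S,T) = -[(5/8)·log₂(5/8) + (1/4)·log₂(1/4) + (1/8)·log₂(1/8)]
  = 0.4238 + 0.5000 + 0.3750
  = 1.2988 bits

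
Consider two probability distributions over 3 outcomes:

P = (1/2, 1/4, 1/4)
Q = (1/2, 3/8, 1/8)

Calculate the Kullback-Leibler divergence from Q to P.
D(P||Q) = Σ P(i) log₂(P(i)/Q(i))
  i=0: (1/2) × log₂((1/2)/(1/2)) = (1/2) × log₂(1) = 0.0000
  i=1: (1/4) × log₂((1/4)/(3/8)) = (1/4) × log₂(2/3) = -0.1462
  i=2: (1/4) × log₂((1/4)/(1/8)) = (1/4) × log₂(2) = 0.2500
D(P||Q) = 0.0000 - 0.1462 + 0.2500
  = 0.1038 bits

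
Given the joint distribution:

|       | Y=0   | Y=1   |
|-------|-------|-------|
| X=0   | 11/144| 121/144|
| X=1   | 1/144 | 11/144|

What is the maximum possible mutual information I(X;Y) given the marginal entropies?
The upper bound on mutual information is I(X;Y) ≤ min(H(X), H(Y)).

Marginal P(X) (row sums):
  P(X=0) = 11/144 + 121/144 = 11/12
  P(X=1) = 1/144 + 11/144 = 1/12
Marginal P(Y) (column sums):
  P(Y=0) = 11/144 + 1/144 = 1/12
  P(Y=1) = 121/144 + 11/144 = 11/12

H(X) = -[(11/12)·log₂(11/12) + (1/12)·log₂(1/12)]
  = 0.1151 + 0.2987
  = 0.4138 bits
H(Y) = -[(1/12)·log₂(1/12) + (11/12)·log₂(11/12)]
  = 0.2987 + 0.1151
  = 0.4138 bits

Maximum possible I(X;Y) = min(0.4138, 0.4138) = 0.4138 bits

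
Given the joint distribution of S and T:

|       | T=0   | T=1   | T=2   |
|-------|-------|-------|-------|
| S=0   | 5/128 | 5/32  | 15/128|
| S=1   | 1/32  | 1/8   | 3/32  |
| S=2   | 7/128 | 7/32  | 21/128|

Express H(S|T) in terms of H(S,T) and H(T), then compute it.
H(S|T) = H(S,T) - H(T)

Marginal P(T) (column sums):
  P(T=0) = 5/128 + 1/32 + 7/128 = 1/8
  P(T=1) = 5/32 + 1/8 + 7/32 = 1/2
  P(T=2) = 15/128 + 3/32 + 21/128 = 3/8

H(S,T) = -[(5/128)·log₂(5/128) + (5/32)·log₂(5/32) + (15/128)·log₂(15/128) + (1/32)·log₂(1/32) + (1/8)·log₂(1/8) + (3/32)·log₂(3/32) + (7/128)·log₂(7/128) + (7/32)·log₂(7/32) + (21/128)·log₂(21/128)]
  = 0.1827 + 0.4184 + 0.3625 + 0.1563 + 0.3750 + 0.3202 + 0.2293 + 0.4796 + 0.4278
  = 2.9518 bits
H(T) = -[(1/8)·log₂(1/8) + (1/2)·log₂(1/2) + (3/8)·log₂(3/8)]
  = 0.3750 + 0.5000 + 0.5306
  = 1.4056 bits

H(S|T) = 2.9518 - 1.4056 = 1.5462 bits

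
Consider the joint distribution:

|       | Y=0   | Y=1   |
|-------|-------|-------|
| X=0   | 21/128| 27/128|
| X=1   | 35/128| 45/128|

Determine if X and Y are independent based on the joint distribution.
Marginal P(X) (row sums):
  P(X=0) = 21/128 + 27/128 = 3/8
  P(X=1) = 35/128 + 45/128 = 5/8
Marginal P(Y) (column sums):
  P(Y=0) = 21/128 + 35/128 = 7/16
  P(Y=1) = 27/128 + 45/128 = 9/16

X and Y are independent iff P(X=i,Y=j) = P(X=i)·P(Y=j) for every cell.
  P(X=0)·P(Y=0) = 3/8 × 7/16 = 21/128 = P(X=0,Y=0) ✓
  P(X=0)·P(Y=1) = 3/8 × 9/16 = 27/128 = P(X=0,Y=1) ✓
  P(X=1)·P(Y=0) = 5/8 × 7/16 = 35/128 = P(X=1,Y=0) ✓
  P(X=1)·P(Y=1) = 5/8 × 9/16 = 45/128 = P(X=1,Y=1) ✓

Yes, X and Y are independent: every cell factors, so I(X;Y) = 0 bits.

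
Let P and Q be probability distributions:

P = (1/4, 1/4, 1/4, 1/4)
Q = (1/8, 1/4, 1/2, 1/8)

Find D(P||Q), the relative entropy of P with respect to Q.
D(P||Q) = Σ P(i) log₂(P(i)/Q(i))
  i=0: (1/4) × log₂((1/4)/(1/8)) = (1/4) × log₂(2) = 0.2500
  i=1: (1/4) × log₂((1/4)/(1/4)) = (1/4) × log₂(1) = 0.0000
  i=2: (1/4) × log₂((1/4)/(1/2)) = (1/4) × log₂(1/2) = -0.2500
  i=3: (1/4) × log₂((1/4)/(1/8)) = (1/4) × log₂(2) = 0.2500
D(P||Q) = 0.2500 + 0.0000 - 0.2500 + 0.2500
  = 0.2500 bits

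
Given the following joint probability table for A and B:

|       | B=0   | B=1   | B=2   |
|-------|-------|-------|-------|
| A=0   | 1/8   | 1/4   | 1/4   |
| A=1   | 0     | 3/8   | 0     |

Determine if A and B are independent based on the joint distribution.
Marginal P(A) (row sums):
  P(A=0) = 1/8 + 1/4 + 1/4 = 5/8
  P(A=1) = 0 + 3/8 + 0 = 3/8
Marginal P(B) (column sums):
  P(B=0) = 1/8 + 0 = 1/8
  P(B=1) = 1/4 + 3/8 = 5/8
  P(B=2) = 1/4 + 0 = 1/4

A and B are independent iff P(A=i,B=j) = P(A=i)·P(B=j) for every cell.
  P(A=0)·P(B=0) = 5/8 × 1/8 = 5/64, but P(A=0,B=0) = 1/8 ✗

No, A and B are not independent. Quantitatively, I(A;B) > 0:

H(A) = -[(5/8)·log₂(5/8) + (3/8)·log₂(3/8)]
  = 0.4238 + 0.5306
  = 0.9544 bits
H(B) = -[(1/8)·log₂(1/8) + (5/8)·log₂(5/8) + (1/4)·log₂(1/4)]
  = 0.3750 + 0.4238 + 0.5000
  = 1.2988 bits
H(A,B) = -[(1/8)·log₂(1/8) + (1/4)·log₂(1/4) + (1/4)·log₂(1/4) + (3/8)·log₂(3/8)]
  = 0.3750 + 0.5000 + 0.5000 + 0.5306
  = 1.9056 bits
I(A;B) = H(A) + H(B) - H(A,B) = 0.9544 + 1.2988 - 1.9056 = 0.3476 bits > 0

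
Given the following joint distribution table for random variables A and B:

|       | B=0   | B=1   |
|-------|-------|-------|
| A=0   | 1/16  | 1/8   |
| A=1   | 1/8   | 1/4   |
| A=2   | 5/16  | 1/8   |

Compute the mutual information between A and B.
Marginal P(A) (row sums):
  P(A=0) = 1/16 + 1/8 = 3/16
  P(A=1) = 1/8 + 1/4 = 3/8
  P(A=2) = 5/16 + 1/8 = 7/16
Marginal P(B) (column sums):
  P(B=0) = 1/16 + 1/8 + 5/16 = 1/2
  P(B=1) = 1/8 + 1/4 + 1/8 = 1/2

H(A) = -[(3/16)·log₂(3/16) + (3/8)·log₂(3/8) + (7/16)·log₂(7/16)]
  = 0.4528 + 0.5306 + 0.5218
  = 1.5052 bits
H(B) = -[(1/2)·log₂(1/2) + (1/2)·log₂(1/2)]
  = 0.5000 + 0.5000
  = 1.0000 bits
H(A,B) = -[(1/16)·log₂(1/16) + (1/8)·log₂(1/8) + (1/8)·log₂(1/8) + (1/4)·log₂(1/4) + (5/16)·log₂(5/16) + (1/8)·log₂(1/8)]
  = 0.2500 + 0.3750 + 0.3750 + 0.5000 + 0.5244 + 0.3750
  = 2.3994 bits

I(A;B) = H(A) + H(B) - H(A,B)
  = 1.5052 + 1.0000 - 2.3994
  = 0.1058 bits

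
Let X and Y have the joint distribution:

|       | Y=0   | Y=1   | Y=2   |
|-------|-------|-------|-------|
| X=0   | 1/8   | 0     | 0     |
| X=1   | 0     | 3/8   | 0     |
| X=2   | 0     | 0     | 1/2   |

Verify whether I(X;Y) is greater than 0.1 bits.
Marginal P(X) (row sums):
  P(X=0) = 1/8 + 0 + 0 = 1/8
  P(X=1) = 0 + 3/8 + 0 = 3/8
  P(X=2) = 0 + 0 + 1/2 = 1/2
Marginal P(Y) (column sums):
  P(Y=0) = 1/8 + 0 + 0 = 1/8
  P(Y=1) = 0 + 3/8 + 0 = 3/8
  P(Y=2) = 0 + 0 + 1/2 = 1/2

H(X) = -[(1/8)·log₂(1/8) + (3/8)·log₂(3/8) + (1/2)·log₂(1/2)]
  = 0.3750 + 0.5306 + 0.5000
  = 1.4056 bits
H(Y) = -[(1/8)·log₂(1/8) + (3/8)·log₂(3/8) + (1/2)·log₂(1/2)]
  = 0.3750 + 0.5306 + 0.5000
  = 1.4056 bits
H(X,Y) = -[(1/8)·log₂(1/8) + (3/8)·log₂(3/8) + (1/2)·log₂(1/2)]
  = 0.3750 + 0.5306 + 0.5000
  = 1.4056 bits

I(X;Y) = H(X) + H(Y) - H(X,Y)
  = 1.4056 + 1.4056 - 1.4056
  = 1.4056 bits

Yes. I(X;Y) = 1.4056 bits, which is > 0.1 bits.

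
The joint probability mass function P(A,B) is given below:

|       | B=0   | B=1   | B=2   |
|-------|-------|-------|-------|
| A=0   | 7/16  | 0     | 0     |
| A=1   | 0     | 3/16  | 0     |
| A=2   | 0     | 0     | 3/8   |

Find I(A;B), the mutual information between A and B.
Marginal P(A) (row sums):
  P(A=0) = 7/16 + 0 + 0 = 7/16
  P(A=1) = 0 + 3/16 + 0 = 3/16
  P(A=2) = 0 + 0 + 3/8 = 3/8
Marginal P(B) (column sums):
  P(B=0) = 7/16 + 0 + 0 = 7/16
  P(B=1) = 0 + 3/16 + 0 = 3/16
  P(B=2) = 0 + 0 + 3/8 = 3/8

H(A) = -[(7/16)·log₂(7/16) + (3/16)·log₂(3/16) + (3/8)·log₂(3/8)]
  = 0.5218 + 0.4528 + 0.5306
  = 1.5052 bits
H(B) = -[(7/16)·log₂(7/16) + (3/16)·log₂(3/16) + (3/8)·log₂(3/8)]
  = 0.5218 + 0.4528 + 0.5306
  = 1.5052 bits
H(A,B) = -[(7/16)·log₂(7/16) + (3/16)·log₂(3/16) + (3/8)·log₂(3/8)]
  = 0.5218 + 0.4528 + 0.5306
  = 1.5052 bits

I(A;B) = H(A) + H(B) - H(A,B)
  = 1.5052 + 1.5052 - 1.5052
  = 1.5052 bits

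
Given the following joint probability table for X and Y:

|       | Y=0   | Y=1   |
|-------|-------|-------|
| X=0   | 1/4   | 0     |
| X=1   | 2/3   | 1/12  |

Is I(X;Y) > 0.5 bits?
Marginal P(X) (row sums):
  P(X=0) = 1/4 + 0 = 1/4
  P(X=1) = 2/3 + 1/12 = 3/4
Marginal P(Y) (column sums):
  P(Y=0) = 1/4 + 2/3 = 11/12
  P(Y=1) = 0 + 1/12 = 1/12

H(X) = -[(1/4)·log₂(1/4) + (3/4)·log₂(3/4)]
  = 0.5000 + 0.3113
  = 0.8113 bits
H(Y) = -[(11/12)·log₂(11/12) + (1/12)·log₂(1/12)]
  = 0.1151 + 0.2987
  = 0.4138 bits
H(X,Y) = -[(1/4)·log₂(1/4) + (2/3)·log₂(2/3) + (1/12)·log₂(1/12)]
  = 0.5000 + 0.3900 + 0.2987
  = 1.1887 bits

I(X;Y) = H(X) + H(Y) - H(X,Y)
  = 0.8113 + 0.4138 - 1.1887
  = 0.0364 bits

No. I(X;Y) = 0.0364 bits, which is ≤ 0.5 bits.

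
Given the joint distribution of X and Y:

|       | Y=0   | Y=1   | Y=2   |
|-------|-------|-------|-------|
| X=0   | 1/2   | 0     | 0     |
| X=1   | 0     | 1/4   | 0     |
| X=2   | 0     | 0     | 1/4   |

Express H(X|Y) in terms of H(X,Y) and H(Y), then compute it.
H(X|Y) = H(X,Y) - H(Y)

Marginal P(Y) (column sums):
  P(Y=0) = 1/2 + 0 + 0 = 1/2
  P(Y=1) = 0 + 1/4 + 0 = 1/4
  P(Y=2) = 0 + 0 + 1/4 = 1/4

H(X,Y) = -[(1/2)·log₂(1/2) + (1/4)·log₂(1/4) + (1/4)·log₂(1/4)]
  = 0.5000 + 0.5000 + 0.5000
  = 1.5000 bits
H(Y) = -[(1/2)·log₂(1/2) + (1/4)·log₂(1/4) + (1/4)·log₂(1/4)]
  = 0.5000 + 0.5000 + 0.5000
  = 1.5000 bits

H(X|Y) = 1.5000 - 1.5000 = 0.0000 bits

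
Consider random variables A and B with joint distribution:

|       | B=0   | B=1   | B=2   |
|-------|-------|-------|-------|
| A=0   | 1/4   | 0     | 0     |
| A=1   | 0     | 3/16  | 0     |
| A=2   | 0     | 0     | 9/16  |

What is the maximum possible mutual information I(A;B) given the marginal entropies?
The upper bound on mutual information is I(A;B) ≤ min(H(A), H(B)).

Marginal P(A) (row sums):
  P(A=0) = 1/4 + 0 + 0 = 1/4
  P(A=1) = 0 + 3/16 + 0 = 3/16
  P(A=2) = 0 + 0 + 9/16 = 9/16
Marginal P(B) (column sums):
  P(B=0) = 1/4 + 0 + 0 = 1/4
  P(B=1) = 0 + 3/16 + 0 = 3/16
  P(B=2) = 0 + 0 + 9/16 = 9/16

H(A) = -[(1/4)·log₂(1/4) + (3/16)·log₂(3/16) + (9/16)·log₂(9/16)]
  = 0.5000 + 0.4528 + 0.4669
  = 1.4197 bits
H(B) = -[(1/4)·log₂(1/4) + (3/16)·log₂(3/16) + (9/16)·log₂(9/16)]
  = 0.5000 + 0.4528 + 0.4669
  = 1.4197 bits

Maximum possible I(A;B) = min(1.4197, 1.4197) = 1.4197 bits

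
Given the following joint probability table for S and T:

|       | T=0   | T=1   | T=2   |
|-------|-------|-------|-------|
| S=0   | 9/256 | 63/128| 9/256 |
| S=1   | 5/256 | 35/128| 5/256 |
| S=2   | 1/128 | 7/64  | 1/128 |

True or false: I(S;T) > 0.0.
Marginal P(S) (row sums):
  P(S=0) = 9/256 + 63/128 + 9/256 = 9/16
  P(S=1) = 5/256 + 35/128 + 5/256 = 5/16
  P(S=2) = 1/128 + 7/64 + 1/128 = 1/8
Marginal P(T) (column sums):
  P(T=0) = 9/256 + 5/256 + 1/128 = 1/16
  P(T=1) = 63/128 + 35/128 + 7/64 = 7/8
  P(T=2) = 9/256 + 5/256 + 1/128 = 1/16

H(S) = -[(9/16)·log₂(9/16) + (5/16)·log₂(5/16) + (1/8)·log₂(1/8)]
  = 0.4669 + 0.5244 + 0.3750
  = 1.3663 bits
H(T) = -[(1/16)·log₂(1/16) + (7/8)·log₂(7/8) + (1/16)·log₂(1/16)]
  = 0.2500 + 0.1686 + 0.2500
  = 0.6686 bits
H(S,T) = -[(9/256)·log₂(9/256) + (63/128)·log₂(63/128) + (9/256)·log₂(9/256) + (5/256)·log₂(5/256) + (35/128)·log₂(35/128) + (5/256)·log₂(5/256) + (1/128)·log₂(1/128) + (7/64)·log₂(7/64) + (1/128)·log₂(1/128)]
  = 0.1698 + 0.5034 + 0.1698 + 0.1109 + 0.5115 + 0.1109 + 0.0547 + 0.3492 + 0.0547
  = 2.0349 bits

I(S;T) = H(S) + H(T) - H(S,T)
  = 1.3663 + 0.6686 - 2.0349
  = 0.0000 bits

False. I(S;T) = 0.0000 bits, which is ≤ 0.0 bits.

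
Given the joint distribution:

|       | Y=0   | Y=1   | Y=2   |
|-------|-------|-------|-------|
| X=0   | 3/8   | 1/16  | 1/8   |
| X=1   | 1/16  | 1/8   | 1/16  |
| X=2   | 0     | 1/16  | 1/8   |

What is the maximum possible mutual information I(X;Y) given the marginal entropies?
The upper bound on mutual information is I(X;Y) ≤ min(H(X), H(Y)).

Marginal P(X) (row sums):
  P(X=0) = 3/8 + 1/16 + 1/8 = 9/16
  P(X=1) = 1/16 + 1/8 + 1/16 = 1/4
  P(X=2) = 0 + 1/16 + 1/8 = 3/16
Marginal P(Y) (column sums):
  P(Y=0) = 3/8 + 1/16 + 0 = 7/16
  P(Y=1) = 1/16 + 1/8 + 1/16 = 1/4
  P(Y=2) = 1/8 + 1/16 + 1/8 = 5/16

H(X) = -[(9/16)·log₂(9/16) + (1/4)·log₂(1/4) + (3/16)·log₂(3/16)]
  = 0.4669 + 0.5000 + 0.4528
  = 1.4197 bits
H(Y) = -[(7/16)·log₂(7/16) + (1/4)·log₂(1/4) + (5/16)·log₂(5/16)]
  = 0.5218 + 0.5000 + 0.5244
  = 1.5462 bits

Maximum possible I(X;Y) = min(1.4197, 1.5462) = 1.4197 bits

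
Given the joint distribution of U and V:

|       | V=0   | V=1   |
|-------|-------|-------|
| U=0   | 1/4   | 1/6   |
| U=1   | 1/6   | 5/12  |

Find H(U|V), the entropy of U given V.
Marginal P(V) (column sums):
  P(V=0) = 1/4 + 1/6 = 5/12
  P(V=1) = 1/6 + 5/12 = 7/12

H(U|V) = -Σ P(U,V)·log₂ P(U|V), where P(U|V) = P(U,V) / P(V)
  (U=0,V=0): P(U|V) = (1/4)/(5/12) = 3/5;  -(1/4)·log₂(3/5) = 0.1842
  (U=0,V=1): P(U|V) = (1/6)/(7/12) = 2/7;  -(1/6)·log₂(2/7) = 0.3012
  (U=1,V=0): P(U|V) = (1/6)/(5/12) = 2/5;  -(1/6)·log₂(2/5) = 0.2203
  (U=1,V=1): P(U|V) = (5/12)/(7/12) = 5/7;  -(5/12)·log₂(5/7) = 0.2023
H(U|V) = 0.1842 + 0.3012 + 0.2203 + 0.2023
  = 0.9080 bits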